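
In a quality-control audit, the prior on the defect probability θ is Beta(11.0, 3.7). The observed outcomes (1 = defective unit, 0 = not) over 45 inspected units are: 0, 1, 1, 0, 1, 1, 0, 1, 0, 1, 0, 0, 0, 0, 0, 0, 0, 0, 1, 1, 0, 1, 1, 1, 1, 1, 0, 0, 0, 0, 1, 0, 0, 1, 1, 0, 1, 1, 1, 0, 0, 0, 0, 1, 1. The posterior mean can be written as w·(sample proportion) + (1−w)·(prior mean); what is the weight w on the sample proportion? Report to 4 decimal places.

The Beta prior is conjugate to a Binomial/Bernoulli likelihood; the update adds successes to α and failures to β.
Posterior mean = (α₀+k)/(α₀+β₀+n) = [n/(α₀+β₀+n)]·(k/n) + [(α₀+β₀)/(α₀+β₀+n)]·α₀/(α₀+β₀), so only n and the prior enter the weight.
The weight on the data is w = n/(α₀+β₀+n) = 45/(11.0+3.7+45) = 45/59.7 = 0.7538.

0.7538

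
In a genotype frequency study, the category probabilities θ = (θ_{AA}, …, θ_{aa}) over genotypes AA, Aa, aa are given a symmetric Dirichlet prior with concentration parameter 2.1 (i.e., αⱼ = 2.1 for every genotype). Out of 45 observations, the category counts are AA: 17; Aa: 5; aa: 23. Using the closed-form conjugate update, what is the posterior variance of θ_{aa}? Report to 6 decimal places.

0.004778

The Dirichlet prior is conjugate to the Multinomial likelihood: each posterior αⱼ = prior αⱼ + observed count nⱼ.
Posterior concentration: (19.1, 7.1, 25.1), total = 51.3.
Var[θ_j] = α_j(Σα−α_j)/((Σα)²(Σα+1)) = 25.1·26.2/(51.3²·52.3) = 0.004778.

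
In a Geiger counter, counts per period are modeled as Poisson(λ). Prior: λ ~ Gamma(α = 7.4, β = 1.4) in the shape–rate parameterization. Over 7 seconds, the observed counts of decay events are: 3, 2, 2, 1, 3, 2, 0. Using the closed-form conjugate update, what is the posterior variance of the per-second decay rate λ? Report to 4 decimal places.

With a Gamma(shape α, rate β) prior, the Poisson likelihood is conjugate: the posterior is Gamma(α + ΣXᵢ, β + n).
Sum of counts S = 13 over n = 7 seconds.
Posterior: Gamma(α+S, β+n) = Gamma(7.4+13, 1.4+7) = Gamma(20.4, 8.4).
Var = α/β² = 20.4/8.4² = 0.2891.

0.2891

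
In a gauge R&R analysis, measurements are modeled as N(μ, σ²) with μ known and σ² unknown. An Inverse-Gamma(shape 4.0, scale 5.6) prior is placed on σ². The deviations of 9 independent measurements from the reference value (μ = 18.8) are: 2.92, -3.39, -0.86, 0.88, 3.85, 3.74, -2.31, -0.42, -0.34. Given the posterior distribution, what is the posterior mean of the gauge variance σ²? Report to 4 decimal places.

With known mean μ and an Inverse-Gamma(α, β) prior on σ², the Normal likelihood is conjugate: posterior is Inv-Gamma(α + n/2, β + Σ(xᵢ−μ)²/2).
Σ(xᵢ−μ)² = (2.92)² + (-3.39)² + (-0.86)² + (0.88)² + (3.85)² + (3.74)² + (-2.31)² + (-0.42)² + (-0.34)² = 55.9707.
Posterior: Inv-Gamma(4.0 + 9/2, 5.6 + 55.9707/2) = Inv-Gamma(8.50, 33.58535).
E[σ²|data] = β/(α−1) = 33.58535/7.50 = 4.4780.

4.4780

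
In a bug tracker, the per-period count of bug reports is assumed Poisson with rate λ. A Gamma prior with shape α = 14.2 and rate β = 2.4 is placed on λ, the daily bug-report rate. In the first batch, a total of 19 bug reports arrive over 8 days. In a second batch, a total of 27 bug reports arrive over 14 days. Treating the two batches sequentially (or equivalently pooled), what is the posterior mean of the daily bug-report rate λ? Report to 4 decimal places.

2.4672

With a Gamma(shape α, rate β) prior, the Poisson likelihood is conjugate: the posterior is Gamma(α + ΣXᵢ, β + n).
After batch 1: Gamma(α+S, β+n) = Gamma(14.2+19, 2.4+8) = Gamma(33.2, 10.4).
After batch 2: Gamma(α+S, β+n) = Gamma(33.2+27, 10.4+14) = Gamma(60.2, 24.4).
Posterior mean = α/β = 60.2/24.4 = 2.4672.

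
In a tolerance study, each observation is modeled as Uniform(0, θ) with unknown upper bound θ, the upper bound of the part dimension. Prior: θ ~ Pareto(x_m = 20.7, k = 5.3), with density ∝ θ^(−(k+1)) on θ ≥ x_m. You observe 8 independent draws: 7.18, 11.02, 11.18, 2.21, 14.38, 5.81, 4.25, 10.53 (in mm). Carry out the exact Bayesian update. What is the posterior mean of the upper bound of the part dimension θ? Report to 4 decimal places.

22.3829

A Pareto(scale x_m, shape k) prior on the upper bound θ of Uniform(0, θ) is conjugate: posterior is Pareto(max(x_m, max xᵢ), k + n).
Sample maximum = 14.38; prior scale x_m = 20.7 → posterior scale = max = 20.70.
Posterior shape = 5.3 + 8 = 13.3.
E[θ|data] = k·x_m/(k−1) = 13.3·20.70/12.3 = 22.3829.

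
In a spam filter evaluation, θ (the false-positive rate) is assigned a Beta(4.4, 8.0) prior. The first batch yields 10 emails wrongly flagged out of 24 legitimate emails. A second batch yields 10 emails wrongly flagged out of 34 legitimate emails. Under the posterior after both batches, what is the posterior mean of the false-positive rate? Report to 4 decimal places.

0.3466

The Beta prior is conjugate to a Binomial/Bernoulli likelihood; the update adds successes to α and failures to β.
After batch 1: Beta(4.4+10, 8.0+14) = Beta(14.4, 22.0).
After batch 2: Beta(14.4+10, 22.0+24) = Beta(24.4, 46.0).
Posterior mean = α/(α+β) = 24.4/70.4 = 0.3466.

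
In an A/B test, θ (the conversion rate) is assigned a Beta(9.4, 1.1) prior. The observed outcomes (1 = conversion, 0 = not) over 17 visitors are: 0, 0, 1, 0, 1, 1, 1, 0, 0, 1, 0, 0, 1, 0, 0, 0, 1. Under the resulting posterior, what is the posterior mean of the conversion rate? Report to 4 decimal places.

0.5964

The Beta prior is conjugate to a Binomial/Bernoulli likelihood; the update adds successes to α and failures to β.
Posterior: Beta(α+k, β+n−k) = Beta(9.4+7, 1.1+10) = Beta(16.4, 11.1).
Posterior mean = α/(α+β) = 16.4/27.5 = 0.5964.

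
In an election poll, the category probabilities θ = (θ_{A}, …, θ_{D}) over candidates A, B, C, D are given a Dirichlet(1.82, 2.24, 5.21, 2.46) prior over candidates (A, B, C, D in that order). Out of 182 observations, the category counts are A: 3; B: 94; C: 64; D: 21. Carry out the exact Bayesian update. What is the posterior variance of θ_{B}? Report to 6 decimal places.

0.001284

The Dirichlet prior is conjugate to the Multinomial likelihood: each posterior αⱼ = prior αⱼ + observed count nⱼ.
Posterior concentration: (4.82, 96.24, 69.21, 23.46), total = 193.73.
Var[θ_j] = α_j(Σα−α_j)/((Σα)²(Σα+1)) = 96.24·97.49/(193.73²·194.73) = 0.001284.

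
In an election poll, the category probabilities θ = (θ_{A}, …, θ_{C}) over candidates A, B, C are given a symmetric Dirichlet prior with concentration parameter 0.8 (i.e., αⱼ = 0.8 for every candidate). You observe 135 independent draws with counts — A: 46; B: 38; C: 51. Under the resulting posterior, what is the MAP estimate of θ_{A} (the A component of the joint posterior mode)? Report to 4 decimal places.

0.3408

The Dirichlet prior is conjugate to the Multinomial likelihood: each posterior αⱼ = prior αⱼ + observed count nⱼ.
Posterior concentration: (46.8, 38.8, 51.8), total = 137.4.
Joint mode component: (α_{A}−1)/(Σα−K) = 45.8/134.4 = 0.3408.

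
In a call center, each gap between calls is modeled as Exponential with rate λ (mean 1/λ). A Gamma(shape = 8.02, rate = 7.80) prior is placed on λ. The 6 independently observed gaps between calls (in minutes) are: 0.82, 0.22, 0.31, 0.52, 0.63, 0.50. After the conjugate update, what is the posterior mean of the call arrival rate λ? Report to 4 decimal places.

1.2981

With a Gamma(shape α, rate β) prior on the exponential rate λ, the posterior after n observations with total T = Σxᵢ is Gamma(α+n, β+T).
Sum of observations T = 3.00 minutes; n = 6.
Posterior: Gamma(8.02+6, 7.80+3.00) = Gamma(14.02, 10.80).
Posterior mean of λ = α/β = 14.02/10.80 = 1.2981.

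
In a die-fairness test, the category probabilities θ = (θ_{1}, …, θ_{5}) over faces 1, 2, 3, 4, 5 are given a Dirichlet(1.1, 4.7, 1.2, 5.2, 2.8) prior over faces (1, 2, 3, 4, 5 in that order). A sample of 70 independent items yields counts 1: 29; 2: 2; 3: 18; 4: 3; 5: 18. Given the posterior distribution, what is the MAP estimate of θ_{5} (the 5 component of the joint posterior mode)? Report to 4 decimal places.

0.2475

The Dirichlet prior is conjugate to the Multinomial likelihood: each posterior αⱼ = prior αⱼ + observed count nⱼ.
Posterior concentration: (30.1, 6.7, 19.2, 8.2, 20.8), total = 85.0.
Joint mode component: (α_{5}−1)/(Σα−K) = 19.8/80.0 = 0.2475.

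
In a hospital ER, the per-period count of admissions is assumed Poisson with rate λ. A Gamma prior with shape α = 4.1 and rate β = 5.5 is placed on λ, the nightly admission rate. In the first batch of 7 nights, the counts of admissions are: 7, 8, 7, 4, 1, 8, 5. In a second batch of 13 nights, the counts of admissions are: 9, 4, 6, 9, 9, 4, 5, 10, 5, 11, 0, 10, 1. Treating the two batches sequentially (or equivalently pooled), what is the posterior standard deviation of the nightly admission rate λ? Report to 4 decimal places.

0.4421

With a Gamma(shape α, rate β) prior, the Poisson likelihood is conjugate: the posterior is Gamma(α + ΣXᵢ, β + n).
Batch 1: sum of counts S = 40 over n = 7 nights.
After batch 1: Gamma(α+S, β+n) = Gamma(4.1+40, 5.5+7) = Gamma(44.1, 12.5).
Batch 2: sum of counts S = 83 over n = 13 nights.
After batch 2: Gamma(α+S, β+n) = Gamma(44.1+83, 12.5+13) = Gamma(127.1, 25.5).
SD = √α/β = √127.1/25.5 = 0.4421.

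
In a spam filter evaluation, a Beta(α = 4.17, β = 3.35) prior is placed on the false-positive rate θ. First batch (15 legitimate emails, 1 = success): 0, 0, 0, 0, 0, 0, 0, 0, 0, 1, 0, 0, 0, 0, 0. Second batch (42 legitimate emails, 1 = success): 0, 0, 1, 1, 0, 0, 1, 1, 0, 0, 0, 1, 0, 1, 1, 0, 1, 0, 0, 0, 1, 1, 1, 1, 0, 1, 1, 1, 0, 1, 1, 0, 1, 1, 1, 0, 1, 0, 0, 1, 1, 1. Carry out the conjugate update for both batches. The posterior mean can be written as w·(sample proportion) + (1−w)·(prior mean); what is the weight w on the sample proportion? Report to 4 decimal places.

0.8834

The Beta prior is conjugate to a Binomial/Bernoulli likelihood; the update adds successes to α and failures to β.
Total number of legitimate emails: n = 15 + 42 = 57.
Posterior mean = (α₀+k)/(α₀+β₀+n) = [n/(α₀+β₀+n)]·(k/n) + [(α₀+β₀)/(α₀+β₀+n)]·α₀/(α₀+β₀), so only n and the prior enter the weight.
The weight on the data is w = n/(α₀+β₀+n) = 57/(4.17+3.35+57) = 57/64.52 = 0.8834.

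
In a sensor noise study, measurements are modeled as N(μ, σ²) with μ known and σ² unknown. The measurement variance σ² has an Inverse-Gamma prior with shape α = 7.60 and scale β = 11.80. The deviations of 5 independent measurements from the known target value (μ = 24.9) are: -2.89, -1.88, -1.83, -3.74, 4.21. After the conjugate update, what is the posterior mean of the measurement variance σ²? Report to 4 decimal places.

3.8762

With known mean μ and an Inverse-Gamma(α, β) prior on σ², the Normal likelihood is conjugate: posterior is Inv-Gamma(α + n/2, β + Σ(xᵢ−μ)²/2).
Σ(xᵢ−μ)² = (-2.89)² + (-1.88)² + (-1.83)² + (-3.74)² + (4.21)² = 46.9471.
Posterior: Inv-Gamma(7.60 + 5/2, 11.80 + 46.9471/2) = Inv-Gamma(10.10, 35.27355).
E[σ²|data] = β/(α−1) = 35.27355/9.10 = 3.8762.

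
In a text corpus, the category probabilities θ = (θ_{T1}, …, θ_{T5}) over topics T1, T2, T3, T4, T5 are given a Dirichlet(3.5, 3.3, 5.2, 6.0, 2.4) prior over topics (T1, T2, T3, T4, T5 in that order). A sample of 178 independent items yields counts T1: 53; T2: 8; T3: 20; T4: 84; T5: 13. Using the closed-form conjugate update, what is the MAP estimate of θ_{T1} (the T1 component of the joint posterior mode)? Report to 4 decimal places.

The Dirichlet prior is conjugate to the Multinomial likelihood: each posterior αⱼ = prior αⱼ + observed count nⱼ.
Posterior concentration: (56.5, 11.3, 25.2, 90.0, 15.4), total = 198.4.
Joint mode component: (α_{T1}−1)/(Σα−K) = 55.5/193.4 = 0.2870.

0.2870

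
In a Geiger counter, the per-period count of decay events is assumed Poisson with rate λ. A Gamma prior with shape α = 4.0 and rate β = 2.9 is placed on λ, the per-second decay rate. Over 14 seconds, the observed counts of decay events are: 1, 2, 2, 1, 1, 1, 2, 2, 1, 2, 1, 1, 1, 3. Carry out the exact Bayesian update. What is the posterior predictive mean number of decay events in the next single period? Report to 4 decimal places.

With a Gamma(shape α, rate β) prior, the Poisson likelihood is conjugate: the posterior is Gamma(α + ΣXᵢ, β + n).
Sum of counts S = 21 over n = 14 seconds.
Posterior: Gamma(α+S, β+n) = Gamma(4.0+21, 2.9+14) = Gamma(25.0, 16.9).
The predictive distribution for one future period is NegBinom with mean α/β = 1.4793.

1.4793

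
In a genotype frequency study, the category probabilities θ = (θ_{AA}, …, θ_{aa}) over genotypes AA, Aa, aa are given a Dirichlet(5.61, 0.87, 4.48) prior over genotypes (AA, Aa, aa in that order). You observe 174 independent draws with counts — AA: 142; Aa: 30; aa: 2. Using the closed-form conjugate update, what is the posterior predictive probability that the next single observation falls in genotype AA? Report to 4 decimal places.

0.7981

The Dirichlet prior is conjugate to the Multinomial likelihood: each posterior αⱼ = prior αⱼ + observed count nⱼ.
Posterior concentration: (147.61, 30.87, 6.48), total = 184.96.
P(next = AA | data) = α_{AA}/Σα = 0.7981.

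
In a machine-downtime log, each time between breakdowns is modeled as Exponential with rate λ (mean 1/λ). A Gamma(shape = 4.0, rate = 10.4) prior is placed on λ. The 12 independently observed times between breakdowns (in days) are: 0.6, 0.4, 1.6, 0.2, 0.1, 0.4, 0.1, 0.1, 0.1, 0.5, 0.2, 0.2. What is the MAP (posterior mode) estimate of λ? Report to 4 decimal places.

1.0067

With a Gamma(shape α, rate β) prior on the exponential rate λ, the posterior after n observations with total T = Σxᵢ is Gamma(α+n, β+T).
Sum of observations T = 4.5 days; n = 12.
Posterior: Gamma(4.0+12, 10.4+4.5) = Gamma(16.0, 14.9).
Mode = (α−1)/β = 1.0067.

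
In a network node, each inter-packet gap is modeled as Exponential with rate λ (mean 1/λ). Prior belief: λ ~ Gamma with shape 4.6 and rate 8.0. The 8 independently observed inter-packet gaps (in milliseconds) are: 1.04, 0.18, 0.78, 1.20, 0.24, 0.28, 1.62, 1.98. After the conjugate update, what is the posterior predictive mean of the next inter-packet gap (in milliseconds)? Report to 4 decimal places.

1.3207

With a Gamma(shape α, rate β) prior on the exponential rate λ, the posterior after n observations with total T = Σxᵢ is Gamma(α+n, β+T).
Sum of observations T = 7.32 milliseconds; n = 8.
Posterior: Gamma(4.6+8, 8.0+7.32) = Gamma(12.6, 15.32).
The predictive distribution for the next observation is Lomax; its mean is β/(α−1) = 15.32/11.6 = 1.3207.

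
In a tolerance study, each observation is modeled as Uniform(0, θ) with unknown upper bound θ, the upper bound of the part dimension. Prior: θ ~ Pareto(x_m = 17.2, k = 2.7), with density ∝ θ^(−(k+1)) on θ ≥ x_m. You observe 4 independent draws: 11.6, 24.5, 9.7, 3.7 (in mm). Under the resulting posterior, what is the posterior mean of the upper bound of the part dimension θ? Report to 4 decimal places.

A Pareto(scale x_m, shape k) prior on the upper bound θ of Uniform(0, θ) is conjugate: posterior is Pareto(max(x_m, max xᵢ), k + n).
Sample maximum = 24.5; prior scale x_m = 17.2 → posterior scale = max = 24.5.
Posterior shape = 2.7 + 4 = 6.7.
E[θ|data] = k·x_m/(k−1) = 6.7·24.5/5.7 = 28.7982.

28.7982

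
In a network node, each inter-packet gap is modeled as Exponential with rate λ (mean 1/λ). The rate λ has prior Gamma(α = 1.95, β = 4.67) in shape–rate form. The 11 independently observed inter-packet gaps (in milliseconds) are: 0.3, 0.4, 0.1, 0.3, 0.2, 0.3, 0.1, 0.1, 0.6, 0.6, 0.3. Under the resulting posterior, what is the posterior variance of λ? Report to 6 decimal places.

0.203870

With a Gamma(shape α, rate β) prior on the exponential rate λ, the posterior after n observations with total T = Σxᵢ is Gamma(α+n, β+T).
Sum of observations T = 3.3 milliseconds; n = 11.
Posterior: Gamma(1.95+11, 4.67+3.3) = Gamma(12.95, 7.97).
Var = α/β² = 0.203870.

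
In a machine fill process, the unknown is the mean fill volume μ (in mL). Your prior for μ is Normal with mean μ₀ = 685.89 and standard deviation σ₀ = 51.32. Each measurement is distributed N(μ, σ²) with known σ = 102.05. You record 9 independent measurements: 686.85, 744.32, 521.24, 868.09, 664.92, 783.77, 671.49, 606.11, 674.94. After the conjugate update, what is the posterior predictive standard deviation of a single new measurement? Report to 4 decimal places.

For Normal data with known variance σ², a Normal(μ₀, σ₀²) prior on μ is conjugate. Posterior precision = 1/σ₀² + n/σ²; posterior mean is the precision-weighted average of μ₀ and x̄.
σ₀² = 51.32² = 2633.7424, σ² = 102.05² = 10414.2025; σ² + n·σ₀² = 10414.2025 + 9·2633.7424 = 34117.8841.
Posterior precision = 1/σ₀² + n/σ² = 1/2633.7424 + 9/10414.2025 = (σ² + n·σ₀²)/(σ₀²σ²) = 34117.8841/(2633.7424·10414.2025); posterior variance σₙ² = σ₀²σ²/(σ² + n·σ₀²) = 2633.7424·10414.2025/34117.8841 = 803.928128.
Predictive variance for one new observation = σₙ² + σ² = 2633.7424·10414.2025/34117.8841 + 10414.2025 = σ²·(σ₀² + 34117.8841)/34117.8841 = 10414.2025·36751.6265/34117.8841 = 11218.130628; SD = √(10414.2025·36751.6265/34117.8841) = 105.9157.

105.9157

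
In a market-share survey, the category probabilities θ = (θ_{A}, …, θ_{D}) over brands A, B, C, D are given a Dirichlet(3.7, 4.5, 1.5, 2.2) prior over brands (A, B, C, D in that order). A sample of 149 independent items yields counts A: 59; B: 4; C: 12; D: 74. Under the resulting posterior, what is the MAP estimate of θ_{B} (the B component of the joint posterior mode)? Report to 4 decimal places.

0.0478

The Dirichlet prior is conjugate to the Multinomial likelihood: each posterior αⱼ = prior αⱼ + observed count nⱼ.
Posterior concentration: (62.7, 8.5, 13.5, 76.2), total = 160.9.
Joint mode component: (α_{B}−1)/(Σα−K) = 7.5/156.9 = 0.0478.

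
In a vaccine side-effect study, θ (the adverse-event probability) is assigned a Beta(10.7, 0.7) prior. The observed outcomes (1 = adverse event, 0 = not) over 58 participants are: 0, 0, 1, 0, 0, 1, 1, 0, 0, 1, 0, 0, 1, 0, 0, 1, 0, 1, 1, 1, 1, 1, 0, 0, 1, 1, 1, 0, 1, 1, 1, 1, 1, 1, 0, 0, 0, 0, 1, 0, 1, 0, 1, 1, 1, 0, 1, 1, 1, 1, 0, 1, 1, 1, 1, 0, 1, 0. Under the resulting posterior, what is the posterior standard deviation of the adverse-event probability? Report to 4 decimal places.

0.0571

The Beta prior is conjugate to a Binomial/Bernoulli likelihood; the update adds successes to α and failures to β.
Posterior: Beta(α+k, β+n−k) = Beta(10.7+34, 0.7+24) = Beta(44.7, 24.7).
Var = αβ/((α+β)²(α+β+1)) = 44.7·24.7/(69.4²·70.4) = 0.00325621; SD = √0.00325621 = 0.0571.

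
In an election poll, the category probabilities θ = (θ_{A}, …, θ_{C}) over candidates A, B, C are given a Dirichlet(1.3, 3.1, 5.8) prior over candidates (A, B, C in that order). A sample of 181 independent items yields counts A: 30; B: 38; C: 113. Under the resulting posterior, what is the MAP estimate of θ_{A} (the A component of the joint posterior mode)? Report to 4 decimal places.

The Dirichlet prior is conjugate to the Multinomial likelihood: each posterior αⱼ = prior αⱼ + observed count nⱼ.
Posterior concentration: (31.3, 41.1, 118.8), total = 191.2.
Joint mode component: (α_{A}−1)/(Σα−K) = 30.3/188.2 = 0.1610.

0.1610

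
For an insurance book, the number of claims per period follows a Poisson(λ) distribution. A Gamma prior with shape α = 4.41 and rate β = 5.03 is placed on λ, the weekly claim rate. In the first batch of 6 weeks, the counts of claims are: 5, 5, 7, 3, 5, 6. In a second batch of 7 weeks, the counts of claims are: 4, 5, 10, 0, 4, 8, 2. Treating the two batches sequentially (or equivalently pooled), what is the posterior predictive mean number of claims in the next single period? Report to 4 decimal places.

With a Gamma(shape α, rate β) prior, the Poisson likelihood is conjugate: the posterior is Gamma(α + ΣXᵢ, β + n).
Batch 1: sum of counts S = 31 over n = 6 weeks.
After batch 1: Gamma(α+S, β+n) = Gamma(4.41+31, 5.03+6) = Gamma(35.41, 11.03).
Batch 2: sum of counts S = 33 over n = 7 weeks.
After batch 2: Gamma(α+S, β+n) = Gamma(35.41+33, 11.03+7) = Gamma(68.41, 18.03).
The predictive distribution for one future period is NegBinom with mean α/β = 3.7942.

3.7942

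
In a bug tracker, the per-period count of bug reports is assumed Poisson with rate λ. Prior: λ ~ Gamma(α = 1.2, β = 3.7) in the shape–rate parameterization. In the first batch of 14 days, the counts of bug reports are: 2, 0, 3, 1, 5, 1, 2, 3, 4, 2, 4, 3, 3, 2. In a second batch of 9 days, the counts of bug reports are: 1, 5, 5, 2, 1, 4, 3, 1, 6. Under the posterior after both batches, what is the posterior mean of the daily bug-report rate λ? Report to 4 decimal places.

2.4045

With a Gamma(shape α, rate β) prior, the Poisson likelihood is conjugate: the posterior is Gamma(α + ΣXᵢ, β + n).
Batch 1: sum of counts S = 35 over n = 14 days.
After batch 1: Gamma(α+S, β+n) = Gamma(1.2+35, 3.7+14) = Gamma(36.2, 17.7).
Batch 2: sum of counts S = 28 over n = 9 days.
After batch 2: Gamma(α+S, β+n) = Gamma(36.2+28, 17.7+9) = Gamma(64.2, 26.7).
Posterior mean = α/β = 64.2/26.7 = 2.4045.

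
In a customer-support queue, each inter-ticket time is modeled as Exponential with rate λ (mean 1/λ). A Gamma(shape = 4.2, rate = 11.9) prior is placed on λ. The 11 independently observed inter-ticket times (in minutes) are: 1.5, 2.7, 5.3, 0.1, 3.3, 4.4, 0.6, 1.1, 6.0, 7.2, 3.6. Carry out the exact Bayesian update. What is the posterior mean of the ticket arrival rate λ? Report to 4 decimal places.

With a Gamma(shape α, rate β) prior on the exponential rate λ, the posterior after n observations with total T = Σxᵢ is Gamma(α+n, β+T).
Sum of observations T = 35.8 minutes; n = 11.
Posterior: Gamma(4.2+11, 11.9+35.8) = Gamma(15.2, 47.7).
Posterior mean of λ = α/β = 15.2/47.7 = 0.3187.

0.3187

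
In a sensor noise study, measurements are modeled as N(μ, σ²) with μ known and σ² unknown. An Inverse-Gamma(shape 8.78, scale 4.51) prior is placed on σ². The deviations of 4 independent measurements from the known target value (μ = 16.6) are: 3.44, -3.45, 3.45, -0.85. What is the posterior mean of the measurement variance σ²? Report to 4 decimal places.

2.3201

With known mean μ and an Inverse-Gamma(α, β) prior on σ², the Normal likelihood is conjugate: posterior is Inv-Gamma(α + n/2, β + Σ(xᵢ−μ)²/2).
Σ(xᵢ−μ)² = (3.44)² + (-3.45)² + (3.45)² + (-0.85)² = 36.3611.
Posterior: Inv-Gamma(8.78 + 4/2, 4.51 + 36.3611/2) = Inv-Gamma(10.78, 22.69055).
E[σ²|data] = β/(α−1) = 22.69055/9.78 = 2.3201.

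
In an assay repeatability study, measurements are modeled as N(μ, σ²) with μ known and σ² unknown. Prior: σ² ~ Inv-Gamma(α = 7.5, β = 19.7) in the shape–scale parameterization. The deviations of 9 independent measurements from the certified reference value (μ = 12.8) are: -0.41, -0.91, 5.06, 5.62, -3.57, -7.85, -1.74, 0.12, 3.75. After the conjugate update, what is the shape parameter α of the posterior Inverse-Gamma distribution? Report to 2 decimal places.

With known mean μ and an Inverse-Gamma(α, β) prior on σ², the Normal likelihood is conjugate: posterior is Inv-Gamma(α + n/2, β + Σ(xᵢ−μ)²/2).
Σ(xᵢ−μ)² = (-0.41)² + (-0.91)² + (5.06)² + (5.62)² + (-3.57)² + (-7.85)² + (-1.74)² + (0.12)² + (3.75)² = 149.6561.
Posterior: Inv-Gamma(7.5 + 9/2, 19.7 + 149.6561/2) = Inv-Gamma(12.00, 94.52805).
Posterior α = 12.00.

12.00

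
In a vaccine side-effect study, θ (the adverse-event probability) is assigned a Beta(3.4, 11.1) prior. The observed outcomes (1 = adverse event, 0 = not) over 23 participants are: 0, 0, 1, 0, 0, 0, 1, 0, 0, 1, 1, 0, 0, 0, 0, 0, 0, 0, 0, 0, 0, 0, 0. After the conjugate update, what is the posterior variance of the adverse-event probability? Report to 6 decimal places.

0.004114

The Beta prior is conjugate to a Binomial/Bernoulli likelihood; the update adds successes to α and failures to β.
Posterior: Beta(α+k, β+n−k) = Beta(3.4+4, 11.1+19) = Beta(7.4, 30.1).
Var = αβ/((α+β)²(α+β+1)) = 7.4·30.1/(37.5²·38.5) = 0.004114.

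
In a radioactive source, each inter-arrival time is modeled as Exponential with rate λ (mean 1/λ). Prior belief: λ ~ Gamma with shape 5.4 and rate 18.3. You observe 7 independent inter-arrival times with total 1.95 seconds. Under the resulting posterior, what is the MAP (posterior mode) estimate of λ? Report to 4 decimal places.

With a Gamma(shape α, rate β) prior on the exponential rate λ, the posterior after n observations with total T = Σxᵢ is Gamma(α+n, β+T).
Posterior: Gamma(5.4+7, 18.3+1.95) = Gamma(12.4, 20.25).
Mode = (α−1)/β = 0.5630.

0.5630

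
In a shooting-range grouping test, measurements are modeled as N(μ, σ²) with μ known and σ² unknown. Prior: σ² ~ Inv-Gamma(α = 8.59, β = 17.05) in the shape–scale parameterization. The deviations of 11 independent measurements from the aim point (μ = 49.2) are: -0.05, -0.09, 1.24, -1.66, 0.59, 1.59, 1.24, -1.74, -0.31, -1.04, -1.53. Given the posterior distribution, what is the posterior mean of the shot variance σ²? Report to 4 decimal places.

1.8856

With known mean μ and an Inverse-Gamma(α, β) prior on σ², the Normal likelihood is conjugate: posterior is Inv-Gamma(α + n/2, β + Σ(xᵢ−μ)²/2).
Σ(xᵢ−μ)² = (-0.05)² + (-0.09)² + (1.24)² + (-1.66)² + (0.59)² + (1.59)² + (1.24)² + (-1.74)² + (-0.31)² + (-1.04)² + (-1.53)² = 15.2638.
Posterior: Inv-Gamma(8.59 + 11/2, 17.05 + 15.2638/2) = Inv-Gamma(14.09, 24.68190).
E[σ²|data] = β/(α−1) = 24.68190/13.09 = 1.8856.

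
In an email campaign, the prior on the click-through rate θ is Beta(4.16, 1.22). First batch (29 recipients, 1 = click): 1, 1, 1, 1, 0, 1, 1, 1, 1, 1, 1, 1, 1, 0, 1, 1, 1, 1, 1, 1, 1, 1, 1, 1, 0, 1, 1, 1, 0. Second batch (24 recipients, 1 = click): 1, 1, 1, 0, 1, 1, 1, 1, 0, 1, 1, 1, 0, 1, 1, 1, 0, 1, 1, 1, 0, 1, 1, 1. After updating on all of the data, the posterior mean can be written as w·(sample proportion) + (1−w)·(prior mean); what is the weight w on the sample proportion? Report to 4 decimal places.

The Beta prior is conjugate to a Binomial/Bernoulli likelihood; the update adds successes to α and failures to β.
Total number of recipients: n = 29 + 24 = 53.
Posterior mean = (α₀+k)/(α₀+β₀+n) = [n/(α₀+β₀+n)]·(k/n) + [(α₀+β₀)/(α₀+β₀+n)]·α₀/(α₀+β₀), so only n and the prior enter the weight.
The weight on the data is w = n/(α₀+β₀+n) = 53/(4.16+1.22+53) = 53/58.38 = 0.9078.

0.9078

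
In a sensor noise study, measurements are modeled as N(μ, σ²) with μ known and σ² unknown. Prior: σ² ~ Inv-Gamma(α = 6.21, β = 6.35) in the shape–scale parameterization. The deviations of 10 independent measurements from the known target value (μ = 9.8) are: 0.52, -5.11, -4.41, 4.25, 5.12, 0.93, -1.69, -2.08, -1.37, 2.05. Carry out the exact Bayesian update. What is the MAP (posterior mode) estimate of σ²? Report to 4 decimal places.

With known mean μ and an Inverse-Gamma(α, β) prior on σ², the Normal likelihood is conjugate: posterior is Inv-Gamma(α + n/2, β + Σ(xᵢ−μ)²/2).
Σ(xᵢ−μ)² = (0.52)² + (-5.11)² + (-4.41)² + (4.25)² + (5.12)² + (0.93)² + (-1.69)² + (-2.08)² + (-1.37)² + (2.05)² = 104.2343.
Posterior: Inv-Gamma(6.21 + 10/2, 6.35 + 104.2343/2) = Inv-Gamma(11.21, 58.46715).
Mode = β/(α+1) = 58.46715/12.21 = 4.7885.

4.7885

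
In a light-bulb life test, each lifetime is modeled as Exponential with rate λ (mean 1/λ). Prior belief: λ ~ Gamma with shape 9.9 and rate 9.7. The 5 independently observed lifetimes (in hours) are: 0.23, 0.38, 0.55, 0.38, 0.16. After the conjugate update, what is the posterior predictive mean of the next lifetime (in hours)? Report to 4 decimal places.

With a Gamma(shape α, rate β) prior on the exponential rate λ, the posterior after n observations with total T = Σxᵢ is Gamma(α+n, β+T).
Sum of observations T = 1.70 hours; n = 5.
Posterior: Gamma(9.9+5, 9.7+1.70) = Gamma(14.9, 11.40).
The predictive distribution for the next observation is Lomax; its mean is β/(α−1) = 11.40/13.9 = 0.8201.

0.8201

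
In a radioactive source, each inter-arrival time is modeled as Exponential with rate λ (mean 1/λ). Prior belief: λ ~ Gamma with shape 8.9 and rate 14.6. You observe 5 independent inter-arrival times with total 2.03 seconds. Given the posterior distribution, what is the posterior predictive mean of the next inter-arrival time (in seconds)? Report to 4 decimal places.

With a Gamma(shape α, rate β) prior on the exponential rate λ, the posterior after n observations with total T = Σxᵢ is Gamma(α+n, β+T).
Posterior: Gamma(8.9+5, 14.6+2.03) = Gamma(13.9, 16.63).
The predictive distribution for the next observation is Lomax; its mean is β/(α−1) = 16.63/12.9 = 1.2891.

1.2891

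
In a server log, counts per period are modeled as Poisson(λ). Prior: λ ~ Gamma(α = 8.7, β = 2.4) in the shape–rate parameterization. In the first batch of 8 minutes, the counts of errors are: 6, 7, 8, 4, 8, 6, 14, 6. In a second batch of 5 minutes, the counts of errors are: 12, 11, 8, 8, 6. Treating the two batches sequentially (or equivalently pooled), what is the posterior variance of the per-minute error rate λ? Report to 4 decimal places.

0.4752

With a Gamma(shape α, rate β) prior, the Poisson likelihood is conjugate: the posterior is Gamma(α + ΣXᵢ, β + n).
Batch 1: sum of counts S = 59 over n = 8 minutes.
After batch 1: Gamma(α+S, β+n) = Gamma(8.7+59, 2.4+8) = Gamma(67.7, 10.4).
Batch 2: sum of counts S = 45 over n = 5 minutes.
After batch 2: Gamma(α+S, β+n) = Gamma(67.7+45, 10.4+5) = Gamma(112.7, 15.4).
Var = α/β² = 112.7/15.4² = 0.4752.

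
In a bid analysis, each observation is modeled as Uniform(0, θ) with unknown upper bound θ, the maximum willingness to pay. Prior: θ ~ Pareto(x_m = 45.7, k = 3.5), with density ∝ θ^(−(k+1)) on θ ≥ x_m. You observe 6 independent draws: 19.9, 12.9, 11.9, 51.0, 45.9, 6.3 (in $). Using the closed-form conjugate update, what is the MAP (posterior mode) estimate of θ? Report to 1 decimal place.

51.0

A Pareto(scale x_m, shape k) prior on the upper bound θ of Uniform(0, θ) is conjugate: posterior is Pareto(max(x_m, max xᵢ), k + n).
Sample maximum = 51.0; prior scale x_m = 45.7 → posterior scale = max = 51.0.
Posterior shape = 3.5 + 6 = 9.5.
The Pareto density is decreasing on [x_m, ∞), so the mode is x_m = 51.0.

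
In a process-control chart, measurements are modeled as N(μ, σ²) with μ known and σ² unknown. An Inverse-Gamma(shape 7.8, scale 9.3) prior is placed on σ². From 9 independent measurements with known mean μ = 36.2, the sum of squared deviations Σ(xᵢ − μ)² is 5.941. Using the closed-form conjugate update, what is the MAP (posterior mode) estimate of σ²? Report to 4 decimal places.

With known mean μ and an Inverse-Gamma(α, β) prior on σ², the Normal likelihood is conjugate: posterior is Inv-Gamma(α + n/2, β + Σ(xᵢ−μ)²/2).
Posterior: Inv-Gamma(7.8 + 9/2, 9.3 + 5.941/2) = Inv-Gamma(12.30, 12.2705).
Mode = β/(α+1) = 12.2705/13.30 = 0.9226.

0.9226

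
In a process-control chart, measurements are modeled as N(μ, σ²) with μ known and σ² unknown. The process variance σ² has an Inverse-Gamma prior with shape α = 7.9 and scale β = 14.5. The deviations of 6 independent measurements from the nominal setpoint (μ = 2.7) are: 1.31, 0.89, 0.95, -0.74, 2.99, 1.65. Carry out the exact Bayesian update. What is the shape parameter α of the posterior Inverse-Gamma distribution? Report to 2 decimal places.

With known mean μ and an Inverse-Gamma(α, β) prior on σ², the Normal likelihood is conjugate: posterior is Inv-Gamma(α + n/2, β + Σ(xᵢ−μ)²/2).
Σ(xᵢ−μ)² = (1.31)² + (0.89)² + (0.95)² + (-0.74)² + (2.99)² + (1.65)² = 15.6209.
Posterior: Inv-Gamma(7.9 + 6/2, 14.5 + 15.6209/2) = Inv-Gamma(10.90, 22.31045).
Posterior α = 10.90.

10.90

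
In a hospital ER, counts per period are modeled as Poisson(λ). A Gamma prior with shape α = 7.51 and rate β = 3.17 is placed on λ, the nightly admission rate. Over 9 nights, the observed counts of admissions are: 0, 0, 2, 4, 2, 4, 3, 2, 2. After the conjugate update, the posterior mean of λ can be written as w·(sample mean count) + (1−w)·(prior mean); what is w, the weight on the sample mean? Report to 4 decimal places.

0.7395

With a Gamma(shape α, rate β) prior, the Poisson likelihood is conjugate: the posterior is Gamma(α + ΣXᵢ, β + n).
Posterior mean = (α₀+S)/(β₀+n) = [n/(β₀+n)]·(S/n) + [β₀/(β₀+n)]·(α₀/β₀), so only n and β₀ enter the weight.
Weight on data w = n/(β₀+n) = 9/(3.17+9) = 9/12.17 = 0.7395.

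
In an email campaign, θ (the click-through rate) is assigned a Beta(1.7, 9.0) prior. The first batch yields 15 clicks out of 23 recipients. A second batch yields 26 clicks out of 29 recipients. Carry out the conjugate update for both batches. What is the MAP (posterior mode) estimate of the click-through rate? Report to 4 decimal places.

The Beta prior is conjugate to a Binomial/Bernoulli likelihood; the update adds successes to α and failures to β.
After batch 1: Beta(1.7+15, 9.0+8) = Beta(16.7, 17.0).
After batch 2: Beta(16.7+26, 17.0+3) = Beta(42.7, 20.0).
Mode of Beta(a,b) for a,b>1 is (a−1)/(a+b−2) = 41.7/60.7 = 0.6870.

0.6870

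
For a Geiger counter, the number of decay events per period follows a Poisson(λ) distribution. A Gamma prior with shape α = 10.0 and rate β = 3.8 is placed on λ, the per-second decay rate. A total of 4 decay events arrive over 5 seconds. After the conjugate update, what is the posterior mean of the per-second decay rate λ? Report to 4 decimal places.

With a Gamma(shape α, rate β) prior, the Poisson likelihood is conjugate: the posterior is Gamma(α + ΣXᵢ, β + n).
Posterior: Gamma(α+S, β+n) = Gamma(10.0+4, 3.8+5) = Gamma(14.0, 8.8).
Posterior mean = α/β = 14.0/8.8 = 1.5909.

1.5909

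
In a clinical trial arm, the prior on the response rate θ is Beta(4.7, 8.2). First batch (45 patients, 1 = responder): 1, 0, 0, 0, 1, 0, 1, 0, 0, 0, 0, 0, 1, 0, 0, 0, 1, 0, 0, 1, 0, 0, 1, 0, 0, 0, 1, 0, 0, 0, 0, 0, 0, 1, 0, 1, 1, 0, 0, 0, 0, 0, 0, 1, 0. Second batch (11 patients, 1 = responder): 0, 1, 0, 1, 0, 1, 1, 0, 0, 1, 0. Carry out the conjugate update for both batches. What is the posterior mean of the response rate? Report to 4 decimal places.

The Beta prior is conjugate to a Binomial/Bernoulli likelihood; the update adds successes to α and failures to β.
After batch 1: Beta(4.7+12, 8.2+33) = Beta(16.7, 41.2).
After batch 2: Beta(16.7+5, 41.2+6) = Beta(21.7, 47.2).
Posterior mean = α/(α+β) = 21.7/68.9 = 0.3149.

0.3149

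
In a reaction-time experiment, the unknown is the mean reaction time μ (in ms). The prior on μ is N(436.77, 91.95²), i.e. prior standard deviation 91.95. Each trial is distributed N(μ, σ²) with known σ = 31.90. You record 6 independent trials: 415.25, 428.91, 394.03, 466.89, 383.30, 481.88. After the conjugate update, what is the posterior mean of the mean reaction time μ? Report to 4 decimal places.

428.5417

For Normal data with known variance σ², a Normal(μ₀, σ₀²) prior on μ is conjugate. Posterior precision = 1/σ₀² + n/σ²; posterior mean is the precision-weighted average of μ₀ and x̄.
Σxᵢ = 415.25 + 428.91 + 394.03 + 466.89 + 383.30 + 481.88 = 2570.26, so n·x̄ = 2570.26.
σ₀² = 91.95² = 8454.8025, σ² = 31.90² = 1017.61; σ² + n·σ₀² = 1017.61 + 6·8454.8025 = 51746.425.
Posterior mean = (μ₀/σ₀² + n·x̄/σ²)/(1/σ₀² + n/σ²) = (σ²·μ₀ + σ₀²·n·x̄)/(σ² + n·σ₀²) = (1017.61·436.77 + 8454.8025·2570.26)/51746.425 = 22175502.19335/51746.425 = 428.5417.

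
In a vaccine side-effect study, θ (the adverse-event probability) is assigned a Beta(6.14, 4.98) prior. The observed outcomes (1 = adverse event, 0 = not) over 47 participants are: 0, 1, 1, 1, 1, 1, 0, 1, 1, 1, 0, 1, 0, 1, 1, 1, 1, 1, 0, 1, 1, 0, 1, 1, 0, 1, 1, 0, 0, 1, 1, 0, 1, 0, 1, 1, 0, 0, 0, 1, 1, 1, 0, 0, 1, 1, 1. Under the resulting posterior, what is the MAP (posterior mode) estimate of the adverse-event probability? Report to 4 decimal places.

0.6440

The Beta prior is conjugate to a Binomial/Bernoulli likelihood; the update adds successes to α and failures to β.
Posterior: Beta(α+k, β+n−k) = Beta(6.14+31, 4.98+16) = Beta(37.14, 20.98).
Mode of Beta(a,b) for a,b>1 is (a−1)/(a+b−2) = 36.14/56.12 = 0.6440.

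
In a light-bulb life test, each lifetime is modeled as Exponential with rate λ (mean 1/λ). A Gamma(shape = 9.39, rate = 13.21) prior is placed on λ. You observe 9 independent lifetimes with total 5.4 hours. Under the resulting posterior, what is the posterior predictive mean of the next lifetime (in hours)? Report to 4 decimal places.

1.0702

With a Gamma(shape α, rate β) prior on the exponential rate λ, the posterior after n observations with total T = Σxᵢ is Gamma(α+n, β+T).
Posterior: Gamma(9.39+9, 13.21+5.4) = Gamma(18.39, 18.61).
The predictive distribution for the next observation is Lomax; its mean is β/(α−1) = 18.61/17.39 = 1.0702.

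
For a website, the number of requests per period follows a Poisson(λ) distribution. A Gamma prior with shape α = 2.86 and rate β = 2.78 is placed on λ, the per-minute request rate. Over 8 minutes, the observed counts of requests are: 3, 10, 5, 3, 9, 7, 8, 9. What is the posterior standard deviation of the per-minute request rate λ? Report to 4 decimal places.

With a Gamma(shape α, rate β) prior, the Poisson likelihood is conjugate: the posterior is Gamma(α + ΣXᵢ, β + n).
Sum of counts S = 54 over n = 8 minutes.
Posterior: Gamma(α+S, β+n) = Gamma(2.86+54, 2.78+8) = Gamma(56.86, 10.78).
SD = √α/β = √56.86/10.78 = 0.6995.

0.6995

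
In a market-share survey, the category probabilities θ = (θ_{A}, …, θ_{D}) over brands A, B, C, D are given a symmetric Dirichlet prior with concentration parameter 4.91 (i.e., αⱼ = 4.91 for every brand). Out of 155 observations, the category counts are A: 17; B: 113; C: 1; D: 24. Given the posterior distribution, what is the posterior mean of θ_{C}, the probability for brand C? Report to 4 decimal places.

The Dirichlet prior is conjugate to the Multinomial likelihood: each posterior αⱼ = prior αⱼ + observed count nⱼ.
Posterior concentration: (21.91, 117.91, 5.91, 28.91), total = 174.64.
E[θ_{C}|data] = α_{C}/Σα = 5.91/174.64 = 0.0338.

0.0338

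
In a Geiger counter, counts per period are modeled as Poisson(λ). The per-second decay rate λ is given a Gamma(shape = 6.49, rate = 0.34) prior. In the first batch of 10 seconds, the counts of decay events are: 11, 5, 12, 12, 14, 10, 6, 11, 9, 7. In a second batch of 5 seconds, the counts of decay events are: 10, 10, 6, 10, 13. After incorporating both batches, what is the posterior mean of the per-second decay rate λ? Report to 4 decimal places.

9.9407

With a Gamma(shape α, rate β) prior, the Poisson likelihood is conjugate: the posterior is Gamma(α + ΣXᵢ, β + n).
Batch 1: sum of counts S = 97 over n = 10 seconds.
After batch 1: Gamma(α+S, β+n) = Gamma(6.49+97, 0.34+10) = Gamma(103.49, 10.34).
Batch 2: sum of counts S = 49 over n = 5 seconds.
After batch 2: Gamma(α+S, β+n) = Gamma(103.49+49, 10.34+5) = Gamma(152.49, 15.34).
Posterior mean = α/β = 152.49/15.34 = 9.9407.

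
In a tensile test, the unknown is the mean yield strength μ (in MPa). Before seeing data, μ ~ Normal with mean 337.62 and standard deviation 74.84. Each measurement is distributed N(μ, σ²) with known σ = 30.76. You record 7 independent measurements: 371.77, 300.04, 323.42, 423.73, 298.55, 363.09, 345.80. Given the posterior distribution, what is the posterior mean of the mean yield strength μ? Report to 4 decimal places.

346.4163

For Normal data with known variance σ², a Normal(μ₀, σ₀²) prior on μ is conjugate. Posterior precision = 1/σ₀² + n/σ²; posterior mean is the precision-weighted average of μ₀ and x̄.
Σxᵢ = 371.77 + 300.04 + 323.42 + 423.73 + 298.55 + 363.09 + 345.80 = 2426.4, so n·x̄ = 2426.4.
σ₀² = 74.84² = 5601.0256, σ² = 30.76² = 946.1776; σ² + n·σ₀² = 946.1776 + 7·5601.0256 = 40153.3568.
Posterior mean = (μ₀/σ₀² + n·x̄/σ²)/(1/σ₀² + n/σ²) = (σ²·μ₀ + σ₀²·n·x̄)/(σ² + n·σ₀²) = (946.1776·337.62 + 5601.0256·2426.4)/40153.3568 = 13909776.997152/40153.3568 = 346.4163.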